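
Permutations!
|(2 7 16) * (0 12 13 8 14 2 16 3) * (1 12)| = 9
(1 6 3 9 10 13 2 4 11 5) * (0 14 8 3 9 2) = (0 14 8 3 2 4 11 5 1 6 9 10 13) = [14, 6, 4, 2, 11, 1, 9, 7, 3, 10, 13, 5, 12, 0, 8]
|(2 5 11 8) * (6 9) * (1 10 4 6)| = |(1 10 4 6 9)(2 5 11 8)| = 20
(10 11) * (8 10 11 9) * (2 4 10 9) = [0, 1, 4, 3, 10, 5, 6, 7, 9, 8, 2, 11] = (11)(2 4 10)(8 9)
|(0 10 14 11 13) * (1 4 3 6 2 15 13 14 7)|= 10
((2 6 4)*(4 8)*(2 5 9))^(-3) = ((2 6 8 4 5 9))^(-3) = (2 4)(5 6)(8 9)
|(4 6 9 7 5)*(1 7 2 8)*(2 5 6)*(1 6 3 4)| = 9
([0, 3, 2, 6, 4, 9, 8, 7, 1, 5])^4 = (9)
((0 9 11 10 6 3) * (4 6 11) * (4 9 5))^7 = (0 4 3 5 6)(10 11)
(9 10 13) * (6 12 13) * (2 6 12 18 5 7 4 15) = (2 6 18 5 7 4 15)(9 10 12 13) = [0, 1, 6, 3, 15, 7, 18, 4, 8, 10, 12, 11, 13, 9, 14, 2, 16, 17, 5]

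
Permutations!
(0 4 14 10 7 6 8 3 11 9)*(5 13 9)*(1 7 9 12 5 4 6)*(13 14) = [6, 7, 2, 11, 13, 14, 8, 1, 3, 0, 9, 4, 5, 12, 10] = (0 6 8 3 11 4 13 12 5 14 10 9)(1 7)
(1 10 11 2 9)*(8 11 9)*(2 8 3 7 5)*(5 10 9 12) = (1 9)(2 3 7 10 12 5)(8 11) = [0, 9, 3, 7, 4, 2, 6, 10, 11, 1, 12, 8, 5]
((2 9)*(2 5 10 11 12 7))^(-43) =((2 9 5 10 11 12 7))^(-43) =(2 7 12 11 10 5 9)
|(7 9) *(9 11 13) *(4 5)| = 4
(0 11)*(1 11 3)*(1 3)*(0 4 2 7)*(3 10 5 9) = (0 1 11 4 2 7)(3 10 5 9) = [1, 11, 7, 10, 2, 9, 6, 0, 8, 3, 5, 4]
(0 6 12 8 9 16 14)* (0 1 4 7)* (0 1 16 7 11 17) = (0 6 12 8 9 7 1 4 11 17)(14 16) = [6, 4, 2, 3, 11, 5, 12, 1, 9, 7, 10, 17, 8, 13, 16, 15, 14, 0]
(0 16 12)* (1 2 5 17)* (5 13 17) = (0 16 12)(1 2 13 17) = [16, 2, 13, 3, 4, 5, 6, 7, 8, 9, 10, 11, 0, 17, 14, 15, 12, 1]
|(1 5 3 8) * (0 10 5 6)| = 7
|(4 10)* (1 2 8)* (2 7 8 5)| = 6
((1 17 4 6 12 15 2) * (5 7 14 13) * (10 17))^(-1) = ((1 10 17 4 6 12 15 2)(5 7 14 13))^(-1) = (1 2 15 12 6 4 17 10)(5 13 14 7)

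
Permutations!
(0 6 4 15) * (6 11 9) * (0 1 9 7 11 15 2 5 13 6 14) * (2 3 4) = [15, 9, 5, 4, 3, 13, 2, 11, 8, 14, 10, 7, 12, 6, 0, 1] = (0 15 1 9 14)(2 5 13 6)(3 4)(7 11)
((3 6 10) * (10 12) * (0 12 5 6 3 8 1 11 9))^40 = ((0 12 10 8 1 11 9)(5 6))^40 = (0 11 8 12 9 1 10)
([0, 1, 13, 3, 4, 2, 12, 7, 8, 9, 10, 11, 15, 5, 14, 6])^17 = (2 5 13)(6 15 12)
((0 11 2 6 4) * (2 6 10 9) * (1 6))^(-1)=(0 4 6 1 11)(2 9 10)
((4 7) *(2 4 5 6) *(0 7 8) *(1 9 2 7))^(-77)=((0 1 9 2 4 8)(5 6 7))^(-77)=(0 1 9 2 4 8)(5 6 7)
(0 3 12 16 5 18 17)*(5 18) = (0 3 12 16 18 17) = [3, 1, 2, 12, 4, 5, 6, 7, 8, 9, 10, 11, 16, 13, 14, 15, 18, 0, 17]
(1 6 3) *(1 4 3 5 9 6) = [0, 1, 2, 4, 3, 9, 5, 7, 8, 6] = (3 4)(5 9 6)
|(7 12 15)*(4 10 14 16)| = 12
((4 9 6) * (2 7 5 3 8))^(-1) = ((2 7 5 3 8)(4 9 6))^(-1) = (2 8 3 5 7)(4 6 9)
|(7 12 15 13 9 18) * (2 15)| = 7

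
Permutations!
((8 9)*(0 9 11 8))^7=((0 9)(8 11))^7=(0 9)(8 11)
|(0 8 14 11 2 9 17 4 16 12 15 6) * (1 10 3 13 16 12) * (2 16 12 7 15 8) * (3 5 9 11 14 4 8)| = 42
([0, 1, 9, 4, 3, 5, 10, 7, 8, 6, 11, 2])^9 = [0, 1, 11, 4, 3, 5, 9, 7, 8, 2, 6, 10]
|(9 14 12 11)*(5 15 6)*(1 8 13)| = 12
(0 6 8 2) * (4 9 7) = [6, 1, 0, 3, 9, 5, 8, 4, 2, 7] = (0 6 8 2)(4 9 7)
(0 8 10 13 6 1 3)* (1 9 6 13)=(13)(0 8 10 1 3)(6 9)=[8, 3, 2, 0, 4, 5, 9, 7, 10, 6, 1, 11, 12, 13]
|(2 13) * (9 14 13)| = 4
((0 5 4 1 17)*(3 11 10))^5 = (17)(3 10 11)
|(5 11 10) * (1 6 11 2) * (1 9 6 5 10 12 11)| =|(1 5 2 9 6)(11 12)| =10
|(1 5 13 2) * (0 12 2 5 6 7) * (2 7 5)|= |(0 12 7)(1 6 5 13 2)|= 15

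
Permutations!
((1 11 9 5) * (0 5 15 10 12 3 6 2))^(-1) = ((0 5 1 11 9 15 10 12 3 6 2))^(-1) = (0 2 6 3 12 10 15 9 11 1 5)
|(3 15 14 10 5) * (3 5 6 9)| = 6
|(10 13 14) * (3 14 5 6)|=|(3 14 10 13 5 6)|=6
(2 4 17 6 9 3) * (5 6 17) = (17)(2 4 5 6 9 3) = [0, 1, 4, 2, 5, 6, 9, 7, 8, 3, 10, 11, 12, 13, 14, 15, 16, 17]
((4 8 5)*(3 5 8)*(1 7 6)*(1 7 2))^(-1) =((8)(1 2)(3 5 4)(6 7))^(-1) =(8)(1 2)(3 4 5)(6 7)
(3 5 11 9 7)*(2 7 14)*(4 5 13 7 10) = [0, 1, 10, 13, 5, 11, 6, 3, 8, 14, 4, 9, 12, 7, 2] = (2 10 4 5 11 9 14)(3 13 7)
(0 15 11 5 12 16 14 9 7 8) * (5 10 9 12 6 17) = (0 15 11 10 9 7 8)(5 6 17)(12 16 14) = [15, 1, 2, 3, 4, 6, 17, 8, 0, 7, 9, 10, 16, 13, 12, 11, 14, 5]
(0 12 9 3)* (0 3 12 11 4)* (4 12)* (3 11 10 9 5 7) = (0 10 9 4)(3 11 12 5 7) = [10, 1, 2, 11, 0, 7, 6, 3, 8, 4, 9, 12, 5]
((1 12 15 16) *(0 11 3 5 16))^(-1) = ((0 11 3 5 16 1 12 15))^(-1) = (0 15 12 1 16 5 3 11)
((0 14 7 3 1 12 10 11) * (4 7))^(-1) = ((0 14 4 7 3 1 12 10 11))^(-1) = (0 11 10 12 1 3 7 4 14)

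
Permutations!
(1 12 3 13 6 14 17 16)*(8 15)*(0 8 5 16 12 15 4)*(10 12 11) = (0 8 4)(1 15 5 16)(3 13 6 14 17 11 10 12) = [8, 15, 2, 13, 0, 16, 14, 7, 4, 9, 12, 10, 3, 6, 17, 5, 1, 11]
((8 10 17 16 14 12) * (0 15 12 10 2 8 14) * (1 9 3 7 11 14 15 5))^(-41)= ((0 5 1 9 3 7 11 14 10 17 16)(2 8)(12 15))^(-41)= (0 9 11 17 5 3 14 16 1 7 10)(2 8)(12 15)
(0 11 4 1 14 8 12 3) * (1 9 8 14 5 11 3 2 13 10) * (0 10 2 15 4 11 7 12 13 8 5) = (0 3 10 1)(2 8 13)(4 9 5 7 12 15) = [3, 0, 8, 10, 9, 7, 6, 12, 13, 5, 1, 11, 15, 2, 14, 4]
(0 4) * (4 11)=(0 11 4)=[11, 1, 2, 3, 0, 5, 6, 7, 8, 9, 10, 4]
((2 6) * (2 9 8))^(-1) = (2 8 9 6)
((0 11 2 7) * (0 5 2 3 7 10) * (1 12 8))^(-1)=(0 10 2 5 7 3 11)(1 8 12)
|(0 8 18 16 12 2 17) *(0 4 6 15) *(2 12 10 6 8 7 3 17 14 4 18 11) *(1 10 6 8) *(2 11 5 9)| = |(0 7 3 17 18 16 6 15)(1 10 8 5 9 2 14 4)| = 8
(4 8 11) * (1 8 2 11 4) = (1 8 4 2 11) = [0, 8, 11, 3, 2, 5, 6, 7, 4, 9, 10, 1]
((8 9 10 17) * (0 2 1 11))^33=((0 2 1 11)(8 9 10 17))^33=(0 2 1 11)(8 9 10 17)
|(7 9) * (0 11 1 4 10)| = 10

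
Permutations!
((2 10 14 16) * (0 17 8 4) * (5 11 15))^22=((0 17 8 4)(2 10 14 16)(5 11 15))^22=(0 8)(2 14)(4 17)(5 11 15)(10 16)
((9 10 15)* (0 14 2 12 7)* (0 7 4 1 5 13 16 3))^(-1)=(0 3 16 13 5 1 4 12 2 14)(9 15 10)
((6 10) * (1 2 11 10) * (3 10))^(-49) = (1 6 10 3 11 2)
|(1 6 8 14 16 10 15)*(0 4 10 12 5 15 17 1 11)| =13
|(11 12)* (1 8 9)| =6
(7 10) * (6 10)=(6 10 7)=[0, 1, 2, 3, 4, 5, 10, 6, 8, 9, 7]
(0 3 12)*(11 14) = [3, 1, 2, 12, 4, 5, 6, 7, 8, 9, 10, 14, 0, 13, 11] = (0 3 12)(11 14)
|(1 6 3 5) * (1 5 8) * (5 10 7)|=|(1 6 3 8)(5 10 7)|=12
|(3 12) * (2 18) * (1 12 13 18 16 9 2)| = 15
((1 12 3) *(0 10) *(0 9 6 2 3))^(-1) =((0 10 9 6 2 3 1 12))^(-1) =(0 12 1 3 2 6 9 10)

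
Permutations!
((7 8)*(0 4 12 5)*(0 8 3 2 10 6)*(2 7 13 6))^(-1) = (0 6 13 8 5 12 4)(2 10)(3 7)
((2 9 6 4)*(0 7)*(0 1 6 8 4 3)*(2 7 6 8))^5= (0 3 6)(1 8 4 7)(2 9)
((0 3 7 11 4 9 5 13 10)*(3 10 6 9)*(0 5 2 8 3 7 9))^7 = ((0 10 5 13 6)(2 8 3 9)(4 7 11))^7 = (0 5 6 10 13)(2 9 3 8)(4 7 11)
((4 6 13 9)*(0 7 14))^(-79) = ((0 7 14)(4 6 13 9))^(-79) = (0 14 7)(4 6 13 9)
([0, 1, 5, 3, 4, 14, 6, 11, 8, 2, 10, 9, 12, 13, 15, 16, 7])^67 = (2 15 11 5 16 9 14 7)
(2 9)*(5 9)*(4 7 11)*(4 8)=(2 5 9)(4 7 11 8)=[0, 1, 5, 3, 7, 9, 6, 11, 4, 2, 10, 8]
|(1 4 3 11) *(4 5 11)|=6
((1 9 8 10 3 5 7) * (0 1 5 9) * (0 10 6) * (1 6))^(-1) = (0 6)(1 8 9 3 10)(5 7)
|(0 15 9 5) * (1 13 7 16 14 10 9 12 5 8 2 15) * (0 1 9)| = |(0 9 8 2 15 12 5 1 13 7 16 14 10)| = 13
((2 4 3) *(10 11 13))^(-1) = (2 3 4)(10 13 11) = ((2 4 3)(10 11 13))^(-1)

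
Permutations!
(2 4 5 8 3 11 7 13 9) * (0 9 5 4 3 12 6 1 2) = (0 9)(1 2 3 11 7 13 5 8 12 6) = [9, 2, 3, 11, 4, 8, 1, 13, 12, 0, 10, 7, 6, 5]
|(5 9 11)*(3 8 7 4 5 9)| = 10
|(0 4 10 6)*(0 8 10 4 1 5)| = 3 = |(0 1 5)(6 8 10)|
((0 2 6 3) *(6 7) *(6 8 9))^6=(0 3 6 9 8 7 2)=((0 2 7 8 9 6 3))^6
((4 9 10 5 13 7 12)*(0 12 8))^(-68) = ((0 12 4 9 10 5 13 7 8))^(-68) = (0 10 8 9 7 4 13 12 5)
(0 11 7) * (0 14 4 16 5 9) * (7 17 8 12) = (0 11 17 8 12 7 14 4 16 5 9) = [11, 1, 2, 3, 16, 9, 6, 14, 12, 0, 10, 17, 7, 13, 4, 15, 5, 8]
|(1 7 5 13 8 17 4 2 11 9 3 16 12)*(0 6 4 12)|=56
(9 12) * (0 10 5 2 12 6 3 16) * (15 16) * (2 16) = (0 10 5 16)(2 12 9 6 3 15) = [10, 1, 12, 15, 4, 16, 3, 7, 8, 6, 5, 11, 9, 13, 14, 2, 0]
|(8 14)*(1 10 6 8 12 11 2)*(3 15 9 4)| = 8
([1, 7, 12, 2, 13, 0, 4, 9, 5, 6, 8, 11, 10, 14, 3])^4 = (0 6 3 8 7 13 12)(1 4 2 5 9 14 10)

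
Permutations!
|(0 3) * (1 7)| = 2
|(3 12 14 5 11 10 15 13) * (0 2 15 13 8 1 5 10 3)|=|(0 2 15 8 1 5 11 3 12 14 10 13)|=12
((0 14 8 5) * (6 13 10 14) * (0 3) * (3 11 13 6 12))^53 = (0 3 12)(5 8 14 10 13 11)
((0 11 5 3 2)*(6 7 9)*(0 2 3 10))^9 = (0 11 5 10)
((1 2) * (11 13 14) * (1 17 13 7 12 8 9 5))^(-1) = ((1 2 17 13 14 11 7 12 8 9 5))^(-1) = (1 5 9 8 12 7 11 14 13 17 2)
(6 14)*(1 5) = [0, 5, 2, 3, 4, 1, 14, 7, 8, 9, 10, 11, 12, 13, 6] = (1 5)(6 14)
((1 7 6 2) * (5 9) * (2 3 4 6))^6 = ((1 7 2)(3 4 6)(5 9))^6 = (9)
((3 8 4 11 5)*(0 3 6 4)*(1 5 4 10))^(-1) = (0 8 3)(1 10 6 5)(4 11)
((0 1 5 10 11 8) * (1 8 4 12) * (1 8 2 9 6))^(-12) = ((0 2 9 6 1 5 10 11 4 12 8))^(-12) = (0 8 12 4 11 10 5 1 6 9 2)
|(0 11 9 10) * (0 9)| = 2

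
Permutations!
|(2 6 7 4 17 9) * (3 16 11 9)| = |(2 6 7 4 17 3 16 11 9)| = 9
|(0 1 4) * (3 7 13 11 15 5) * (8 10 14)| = |(0 1 4)(3 7 13 11 15 5)(8 10 14)| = 6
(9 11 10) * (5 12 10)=(5 12 10 9 11)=[0, 1, 2, 3, 4, 12, 6, 7, 8, 11, 9, 5, 10]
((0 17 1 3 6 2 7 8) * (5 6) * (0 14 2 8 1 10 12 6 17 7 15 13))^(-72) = (0 15 14 6 10 5 1)(2 8 12 17 3 7 13)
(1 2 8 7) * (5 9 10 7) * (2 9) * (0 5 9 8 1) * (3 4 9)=(0 5 2 1 8 3 4 9 10 7)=[5, 8, 1, 4, 9, 2, 6, 0, 3, 10, 7]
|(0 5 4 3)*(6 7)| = |(0 5 4 3)(6 7)| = 4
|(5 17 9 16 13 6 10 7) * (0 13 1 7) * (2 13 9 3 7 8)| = |(0 9 16 1 8 2 13 6 10)(3 7 5 17)| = 36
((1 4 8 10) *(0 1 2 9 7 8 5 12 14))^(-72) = (14)(2 8 9 10 7)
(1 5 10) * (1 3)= (1 5 10 3)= [0, 5, 2, 1, 4, 10, 6, 7, 8, 9, 3]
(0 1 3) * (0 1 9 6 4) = (0 9 6 4)(1 3) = [9, 3, 2, 1, 0, 5, 4, 7, 8, 6]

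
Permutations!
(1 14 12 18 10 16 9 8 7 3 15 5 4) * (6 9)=(1 14 12 18 10 16 6 9 8 7 3 15 5 4)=[0, 14, 2, 15, 1, 4, 9, 3, 7, 8, 16, 11, 18, 13, 12, 5, 6, 17, 10]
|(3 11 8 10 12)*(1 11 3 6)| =6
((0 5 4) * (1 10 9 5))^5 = (0 4 5 9 10 1)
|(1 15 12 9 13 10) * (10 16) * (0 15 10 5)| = |(0 15 12 9 13 16 5)(1 10)| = 14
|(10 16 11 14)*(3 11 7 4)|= |(3 11 14 10 16 7 4)|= 7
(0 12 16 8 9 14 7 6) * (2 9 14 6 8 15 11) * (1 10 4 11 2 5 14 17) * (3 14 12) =(0 3 14 7 8 17 1 10 4 11 5 12 16 15 2 9 6) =[3, 10, 9, 14, 11, 12, 0, 8, 17, 6, 4, 5, 16, 13, 7, 2, 15, 1]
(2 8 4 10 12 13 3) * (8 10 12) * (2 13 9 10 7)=(2 7)(3 13)(4 12 9 10 8)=[0, 1, 7, 13, 12, 5, 6, 2, 4, 10, 8, 11, 9, 3]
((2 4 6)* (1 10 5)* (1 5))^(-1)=(1 10)(2 6 4)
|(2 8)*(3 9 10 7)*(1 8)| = |(1 8 2)(3 9 10 7)| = 12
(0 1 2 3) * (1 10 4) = (0 10 4 1 2 3) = [10, 2, 3, 0, 1, 5, 6, 7, 8, 9, 4]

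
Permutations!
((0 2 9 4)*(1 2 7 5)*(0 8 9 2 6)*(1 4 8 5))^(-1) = ((0 7 1 6)(4 5)(8 9))^(-1) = (0 6 1 7)(4 5)(8 9)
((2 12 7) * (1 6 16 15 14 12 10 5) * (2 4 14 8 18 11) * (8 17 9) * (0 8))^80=((0 8 18 11 2 10 5 1 6 16 15 17 9)(4 14 12 7))^80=(0 18 2 5 6 15 9 8 11 10 1 16 17)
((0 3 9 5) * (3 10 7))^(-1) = (0 5 9 3 7 10)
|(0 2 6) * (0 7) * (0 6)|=2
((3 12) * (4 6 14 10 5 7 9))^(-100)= ((3 12)(4 6 14 10 5 7 9))^(-100)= (4 7 10 6 9 5 14)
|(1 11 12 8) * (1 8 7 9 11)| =|(7 9 11 12)| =4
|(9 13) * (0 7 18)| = 6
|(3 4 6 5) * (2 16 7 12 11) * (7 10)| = 12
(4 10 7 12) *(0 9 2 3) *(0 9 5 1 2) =[5, 2, 3, 9, 10, 1, 6, 12, 8, 0, 7, 11, 4] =(0 5 1 2 3 9)(4 10 7 12)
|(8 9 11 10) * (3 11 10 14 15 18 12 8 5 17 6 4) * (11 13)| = |(3 13 11 14 15 18 12 8 9 10 5 17 6 4)| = 14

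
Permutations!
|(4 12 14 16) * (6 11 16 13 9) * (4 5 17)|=|(4 12 14 13 9 6 11 16 5 17)|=10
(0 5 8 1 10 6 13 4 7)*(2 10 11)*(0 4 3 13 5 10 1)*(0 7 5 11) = (0 10 6 11 2 1)(3 13)(4 5 8 7) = [10, 0, 1, 13, 5, 8, 11, 4, 7, 9, 6, 2, 12, 3]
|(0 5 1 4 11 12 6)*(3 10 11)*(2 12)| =|(0 5 1 4 3 10 11 2 12 6)| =10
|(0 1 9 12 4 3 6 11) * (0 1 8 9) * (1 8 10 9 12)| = |(0 10 9 1)(3 6 11 8 12 4)| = 12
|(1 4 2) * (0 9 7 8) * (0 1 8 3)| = |(0 9 7 3)(1 4 2 8)| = 4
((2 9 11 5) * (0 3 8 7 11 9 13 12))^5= ((0 3 8 7 11 5 2 13 12))^5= (0 5 3 2 8 13 7 12 11)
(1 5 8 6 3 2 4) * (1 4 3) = [0, 5, 3, 2, 4, 8, 1, 7, 6] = (1 5 8 6)(2 3)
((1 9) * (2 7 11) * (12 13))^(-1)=((1 9)(2 7 11)(12 13))^(-1)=(1 9)(2 11 7)(12 13)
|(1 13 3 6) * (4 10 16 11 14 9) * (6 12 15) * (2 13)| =|(1 2 13 3 12 15 6)(4 10 16 11 14 9)| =42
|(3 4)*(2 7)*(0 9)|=2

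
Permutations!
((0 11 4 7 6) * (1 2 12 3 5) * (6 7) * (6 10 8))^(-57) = (0 10)(1 3 2 5 12)(4 6)(8 11)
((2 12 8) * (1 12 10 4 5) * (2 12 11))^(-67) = ((1 11 2 10 4 5)(8 12))^(-67) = (1 5 4 10 2 11)(8 12)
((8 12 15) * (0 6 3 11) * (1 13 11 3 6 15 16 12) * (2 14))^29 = (0 11 13 1 8 15)(2 14)(12 16) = ((0 15 8 1 13 11)(2 14)(12 16))^29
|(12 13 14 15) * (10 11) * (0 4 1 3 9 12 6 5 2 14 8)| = 40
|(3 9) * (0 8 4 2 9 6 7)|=8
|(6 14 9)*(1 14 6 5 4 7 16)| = |(1 14 9 5 4 7 16)| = 7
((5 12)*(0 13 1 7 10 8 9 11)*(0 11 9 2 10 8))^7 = (13)(5 12)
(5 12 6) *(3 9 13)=[0, 1, 2, 9, 4, 12, 5, 7, 8, 13, 10, 11, 6, 3]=(3 9 13)(5 12 6)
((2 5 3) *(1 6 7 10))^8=((1 6 7 10)(2 5 3))^8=(10)(2 3 5)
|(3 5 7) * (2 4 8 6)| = 12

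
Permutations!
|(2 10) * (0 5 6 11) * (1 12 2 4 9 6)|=10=|(0 5 1 12 2 10 4 9 6 11)|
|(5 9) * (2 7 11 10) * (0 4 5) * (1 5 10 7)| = 14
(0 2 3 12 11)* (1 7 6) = (0 2 3 12 11)(1 7 6) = [2, 7, 3, 12, 4, 5, 1, 6, 8, 9, 10, 0, 11]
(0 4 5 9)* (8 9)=(0 4 5 8 9)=[4, 1, 2, 3, 5, 8, 6, 7, 9, 0]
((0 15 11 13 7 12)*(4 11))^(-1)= ((0 15 4 11 13 7 12))^(-1)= (0 12 7 13 11 4 15)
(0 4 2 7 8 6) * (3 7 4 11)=(0 11 3 7 8 6)(2 4)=[11, 1, 4, 7, 2, 5, 0, 8, 6, 9, 10, 3]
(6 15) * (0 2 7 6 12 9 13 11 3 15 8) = [2, 1, 7, 15, 4, 5, 8, 6, 0, 13, 10, 3, 9, 11, 14, 12] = (0 2 7 6 8)(3 15 12 9 13 11)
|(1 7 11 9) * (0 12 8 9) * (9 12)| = 10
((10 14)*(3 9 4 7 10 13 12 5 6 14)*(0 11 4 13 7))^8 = (0 4 11)(3 10 7 14 6 5 12 13 9)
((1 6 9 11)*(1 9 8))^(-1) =((1 6 8)(9 11))^(-1) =(1 8 6)(9 11)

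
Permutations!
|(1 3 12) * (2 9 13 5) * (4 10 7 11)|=12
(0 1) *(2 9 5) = (0 1)(2 9 5) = [1, 0, 9, 3, 4, 2, 6, 7, 8, 5]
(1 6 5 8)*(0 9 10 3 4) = (0 9 10 3 4)(1 6 5 8) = [9, 6, 2, 4, 0, 8, 5, 7, 1, 10, 3]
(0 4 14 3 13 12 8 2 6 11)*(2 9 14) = (0 4 2 6 11)(3 13 12 8 9 14) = [4, 1, 6, 13, 2, 5, 11, 7, 9, 14, 10, 0, 8, 12, 3]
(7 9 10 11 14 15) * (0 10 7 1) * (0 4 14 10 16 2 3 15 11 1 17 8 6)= (0 16 2 3 15 17 8 6)(1 4 14 11 10)(7 9)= [16, 4, 3, 15, 14, 5, 0, 9, 6, 7, 1, 10, 12, 13, 11, 17, 2, 8]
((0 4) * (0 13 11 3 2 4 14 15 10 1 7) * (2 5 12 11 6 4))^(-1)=((0 14 15 10 1 7)(3 5 12 11)(4 13 6))^(-1)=(0 7 1 10 15 14)(3 11 12 5)(4 6 13)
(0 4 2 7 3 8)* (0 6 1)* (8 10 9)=(0 4 2 7 3 10 9 8 6 1)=[4, 0, 7, 10, 2, 5, 1, 3, 6, 8, 9]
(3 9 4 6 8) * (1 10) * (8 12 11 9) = [0, 10, 2, 8, 6, 5, 12, 7, 3, 4, 1, 9, 11] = (1 10)(3 8)(4 6 12 11 9)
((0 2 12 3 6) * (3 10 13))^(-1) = (0 6 3 13 10 12 2)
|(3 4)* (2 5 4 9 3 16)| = |(2 5 4 16)(3 9)| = 4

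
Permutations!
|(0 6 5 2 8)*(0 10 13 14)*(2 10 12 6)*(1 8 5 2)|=10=|(0 1 8 12 6 2 5 10 13 14)|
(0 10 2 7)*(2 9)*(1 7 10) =(0 1 7)(2 10 9) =[1, 7, 10, 3, 4, 5, 6, 0, 8, 2, 9]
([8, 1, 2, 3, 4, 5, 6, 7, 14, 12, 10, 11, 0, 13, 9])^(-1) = (0 12 9 14 8)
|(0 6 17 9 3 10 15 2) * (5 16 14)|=24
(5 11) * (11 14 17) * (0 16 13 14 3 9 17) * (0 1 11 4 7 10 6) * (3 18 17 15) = (0 16 13 14 1 11 5 18 17 4 7 10 6)(3 9 15) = [16, 11, 2, 9, 7, 18, 0, 10, 8, 15, 6, 5, 12, 14, 1, 3, 13, 4, 17]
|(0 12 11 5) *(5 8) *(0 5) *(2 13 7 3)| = 4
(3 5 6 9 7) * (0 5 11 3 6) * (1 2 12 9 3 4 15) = (0 5)(1 2 12 9 7 6 3 11 4 15) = [5, 2, 12, 11, 15, 0, 3, 6, 8, 7, 10, 4, 9, 13, 14, 1]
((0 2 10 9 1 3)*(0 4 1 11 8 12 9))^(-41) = ((0 2 10)(1 3 4)(8 12 9 11))^(-41) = (0 2 10)(1 3 4)(8 11 9 12)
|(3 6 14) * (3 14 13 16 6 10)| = 6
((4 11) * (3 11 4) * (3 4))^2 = ((3 11 4))^2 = (3 4 11)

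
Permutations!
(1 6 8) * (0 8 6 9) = (0 8 1 9) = [8, 9, 2, 3, 4, 5, 6, 7, 1, 0]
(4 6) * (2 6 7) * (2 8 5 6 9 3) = [0, 1, 9, 2, 7, 6, 4, 8, 5, 3] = (2 9 3)(4 7 8 5 6)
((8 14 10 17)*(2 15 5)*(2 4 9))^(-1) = ((2 15 5 4 9)(8 14 10 17))^(-1) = (2 9 4 5 15)(8 17 10 14)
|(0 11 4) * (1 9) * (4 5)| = 4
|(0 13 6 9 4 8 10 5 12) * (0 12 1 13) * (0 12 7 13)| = |(0 12 7 13 6 9 4 8 10 5 1)| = 11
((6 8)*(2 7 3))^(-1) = (2 3 7)(6 8)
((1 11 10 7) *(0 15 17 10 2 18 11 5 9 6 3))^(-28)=(0 17 7 5 6)(1 9 3 15 10)(2 11 18)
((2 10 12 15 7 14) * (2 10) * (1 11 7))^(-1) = (1 15 12 10 14 7 11)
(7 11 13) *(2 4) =(2 4)(7 11 13) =[0, 1, 4, 3, 2, 5, 6, 11, 8, 9, 10, 13, 12, 7]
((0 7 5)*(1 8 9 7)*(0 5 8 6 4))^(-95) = (0 1 6 4)(7 8 9)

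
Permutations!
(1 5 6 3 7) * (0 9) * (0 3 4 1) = (0 9 3 7)(1 5 6 4) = [9, 5, 2, 7, 1, 6, 4, 0, 8, 3]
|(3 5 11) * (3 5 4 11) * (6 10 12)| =|(3 4 11 5)(6 10 12)| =12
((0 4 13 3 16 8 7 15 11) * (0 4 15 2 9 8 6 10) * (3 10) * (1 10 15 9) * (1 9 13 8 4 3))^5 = ((0 13 15 11 3 16 6 1 10)(2 9 4 8 7))^5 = (0 16 13 6 15 1 11 10 3)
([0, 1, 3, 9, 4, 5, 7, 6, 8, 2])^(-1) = [0, 1, 9, 2, 4, 5, 7, 6, 8, 3]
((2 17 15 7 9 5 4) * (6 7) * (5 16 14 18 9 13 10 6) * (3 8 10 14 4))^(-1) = ((2 17 15 5 3 8 10 6 7 13 14 18 9 16 4))^(-1) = (2 4 16 9 18 14 13 7 6 10 8 3 5 15 17)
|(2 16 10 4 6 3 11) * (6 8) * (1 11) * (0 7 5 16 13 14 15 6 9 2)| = 16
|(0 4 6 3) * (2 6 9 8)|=7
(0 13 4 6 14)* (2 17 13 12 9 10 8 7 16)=[12, 1, 17, 3, 6, 5, 14, 16, 7, 10, 8, 11, 9, 4, 0, 15, 2, 13]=(0 12 9 10 8 7 16 2 17 13 4 6 14)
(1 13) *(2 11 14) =(1 13)(2 11 14) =[0, 13, 11, 3, 4, 5, 6, 7, 8, 9, 10, 14, 12, 1, 2]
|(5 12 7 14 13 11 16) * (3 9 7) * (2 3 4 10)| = |(2 3 9 7 14 13 11 16 5 12 4 10)| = 12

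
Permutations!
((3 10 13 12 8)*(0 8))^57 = (0 10)(3 12)(8 13)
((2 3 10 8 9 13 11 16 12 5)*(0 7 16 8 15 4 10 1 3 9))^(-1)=(0 8 11 13 9 2 5 12 16 7)(1 3)(4 15 10)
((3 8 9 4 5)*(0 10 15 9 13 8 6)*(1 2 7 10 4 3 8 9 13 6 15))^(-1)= ((0 4 5 8 6)(1 2 7 10)(3 15 13 9))^(-1)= (0 6 8 5 4)(1 10 7 2)(3 9 13 15)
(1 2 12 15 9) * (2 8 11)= [0, 8, 12, 3, 4, 5, 6, 7, 11, 1, 10, 2, 15, 13, 14, 9]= (1 8 11 2 12 15 9)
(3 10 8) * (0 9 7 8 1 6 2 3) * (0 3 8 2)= (0 9 7 2 8 3 10 1 6)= [9, 6, 8, 10, 4, 5, 0, 2, 3, 7, 1]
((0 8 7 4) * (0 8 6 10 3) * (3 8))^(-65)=((0 6 10 8 7 4 3))^(-65)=(0 4 8 6 3 7 10)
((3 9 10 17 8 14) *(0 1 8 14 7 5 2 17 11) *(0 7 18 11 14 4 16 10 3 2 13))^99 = ((0 1 8 18 11 7 5 13)(2 17 4 16 10 14)(3 9))^99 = (0 18 5 1 11 13 8 7)(2 16)(3 9)(4 14)(10 17)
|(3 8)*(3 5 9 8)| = 3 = |(5 9 8)|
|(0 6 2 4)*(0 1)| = |(0 6 2 4 1)| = 5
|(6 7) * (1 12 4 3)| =4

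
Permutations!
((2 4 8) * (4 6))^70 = ((2 6 4 8))^70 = (2 4)(6 8)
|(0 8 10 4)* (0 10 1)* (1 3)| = 4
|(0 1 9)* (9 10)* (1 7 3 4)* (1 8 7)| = 4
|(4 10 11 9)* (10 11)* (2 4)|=4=|(2 4 11 9)|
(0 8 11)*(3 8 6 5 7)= (0 6 5 7 3 8 11)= [6, 1, 2, 8, 4, 7, 5, 3, 11, 9, 10, 0]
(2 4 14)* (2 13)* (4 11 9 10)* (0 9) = (0 9 10 4 14 13 2 11) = [9, 1, 11, 3, 14, 5, 6, 7, 8, 10, 4, 0, 12, 2, 13]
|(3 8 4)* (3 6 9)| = 5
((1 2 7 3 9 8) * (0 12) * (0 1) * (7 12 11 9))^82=((0 11 9 8)(1 2 12)(3 7))^82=(0 9)(1 2 12)(8 11)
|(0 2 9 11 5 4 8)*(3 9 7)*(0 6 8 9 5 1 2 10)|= 8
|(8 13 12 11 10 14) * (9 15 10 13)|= 15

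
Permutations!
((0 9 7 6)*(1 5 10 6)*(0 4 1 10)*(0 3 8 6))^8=(10)(1 3 6)(4 5 8)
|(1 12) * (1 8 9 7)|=5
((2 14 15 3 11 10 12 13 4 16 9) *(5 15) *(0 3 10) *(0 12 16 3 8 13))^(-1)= (0 12 11 3 4 13 8)(2 9 16 10 15 5 14)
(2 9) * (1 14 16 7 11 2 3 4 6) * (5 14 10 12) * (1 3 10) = (2 9 10 12 5 14 16 7 11)(3 4 6) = [0, 1, 9, 4, 6, 14, 3, 11, 8, 10, 12, 2, 5, 13, 16, 15, 7]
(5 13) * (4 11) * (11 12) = (4 12 11)(5 13) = [0, 1, 2, 3, 12, 13, 6, 7, 8, 9, 10, 4, 11, 5]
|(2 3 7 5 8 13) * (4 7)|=7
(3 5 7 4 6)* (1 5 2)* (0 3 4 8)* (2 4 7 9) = (0 3 4 6 7 8)(1 5 9 2) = [3, 5, 1, 4, 6, 9, 7, 8, 0, 2]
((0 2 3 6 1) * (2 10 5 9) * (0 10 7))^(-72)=((0 7)(1 10 5 9 2 3 6))^(-72)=(1 3 9 10 6 2 5)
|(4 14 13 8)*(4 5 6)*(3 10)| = 6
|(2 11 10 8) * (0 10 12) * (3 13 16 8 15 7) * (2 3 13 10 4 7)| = 12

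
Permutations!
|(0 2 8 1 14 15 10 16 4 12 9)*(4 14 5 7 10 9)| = 22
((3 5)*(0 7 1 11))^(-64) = (11)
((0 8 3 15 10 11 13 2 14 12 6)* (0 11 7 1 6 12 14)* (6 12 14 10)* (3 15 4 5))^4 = (0 11 8 13 15 2 6)(1 7 10 14 12)(3 4 5)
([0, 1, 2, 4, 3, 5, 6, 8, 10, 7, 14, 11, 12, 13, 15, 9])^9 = [0, 1, 2, 4, 3, 5, 6, 14, 15, 10, 9, 11, 12, 13, 7, 8]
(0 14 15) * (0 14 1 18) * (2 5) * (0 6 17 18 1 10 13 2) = (0 10 13 2 5)(6 17 18)(14 15) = [10, 1, 5, 3, 4, 0, 17, 7, 8, 9, 13, 11, 12, 2, 15, 14, 16, 18, 6]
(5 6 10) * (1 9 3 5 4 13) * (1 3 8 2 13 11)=[0, 9, 13, 5, 11, 6, 10, 7, 2, 8, 4, 1, 12, 3]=(1 9 8 2 13 3 5 6 10 4 11)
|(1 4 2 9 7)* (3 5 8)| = |(1 4 2 9 7)(3 5 8)| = 15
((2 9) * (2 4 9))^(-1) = (4 9)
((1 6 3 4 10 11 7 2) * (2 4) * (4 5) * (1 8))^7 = (1 3 8 6 2)(4 11 5 10 7)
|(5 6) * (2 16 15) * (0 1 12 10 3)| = 30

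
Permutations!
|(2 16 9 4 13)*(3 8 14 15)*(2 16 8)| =|(2 8 14 15 3)(4 13 16 9)| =20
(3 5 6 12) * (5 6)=(3 6 12)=[0, 1, 2, 6, 4, 5, 12, 7, 8, 9, 10, 11, 3]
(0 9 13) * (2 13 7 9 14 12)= (0 14 12 2 13)(7 9)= [14, 1, 13, 3, 4, 5, 6, 9, 8, 7, 10, 11, 2, 0, 12]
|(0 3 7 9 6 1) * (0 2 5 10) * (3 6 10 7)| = 8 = |(0 6 1 2 5 7 9 10)|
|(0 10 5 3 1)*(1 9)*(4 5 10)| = |(10)(0 4 5 3 9 1)| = 6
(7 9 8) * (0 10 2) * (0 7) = (0 10 2 7 9 8) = [10, 1, 7, 3, 4, 5, 6, 9, 0, 8, 2]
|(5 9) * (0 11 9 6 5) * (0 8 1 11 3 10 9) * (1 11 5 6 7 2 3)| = |(0 1 5 7 2 3 10 9 8 11)| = 10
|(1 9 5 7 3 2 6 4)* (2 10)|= |(1 9 5 7 3 10 2 6 4)|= 9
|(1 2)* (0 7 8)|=|(0 7 8)(1 2)|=6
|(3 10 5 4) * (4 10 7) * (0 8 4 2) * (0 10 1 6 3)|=21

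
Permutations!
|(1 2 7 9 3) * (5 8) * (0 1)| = |(0 1 2 7 9 3)(5 8)| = 6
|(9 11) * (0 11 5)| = 4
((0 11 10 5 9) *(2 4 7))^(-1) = (0 9 5 10 11)(2 7 4)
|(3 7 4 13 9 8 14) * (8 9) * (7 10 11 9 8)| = 6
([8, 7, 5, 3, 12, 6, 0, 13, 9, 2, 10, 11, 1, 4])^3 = (0 2)(1 4 7 12 13)(5 8)(6 9)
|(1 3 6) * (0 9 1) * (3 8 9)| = 3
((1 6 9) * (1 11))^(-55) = (1 6 9 11)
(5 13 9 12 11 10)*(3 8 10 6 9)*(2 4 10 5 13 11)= [0, 1, 4, 8, 10, 11, 9, 7, 5, 12, 13, 6, 2, 3]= (2 4 10 13 3 8 5 11 6 9 12)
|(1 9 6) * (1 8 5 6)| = 6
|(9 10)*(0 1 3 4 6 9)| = 7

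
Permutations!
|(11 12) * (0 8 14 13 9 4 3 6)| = |(0 8 14 13 9 4 3 6)(11 12)| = 8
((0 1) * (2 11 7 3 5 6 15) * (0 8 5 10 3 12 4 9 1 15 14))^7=(0 9 15 1 2 8 11 5 7 6 12 14 4)(3 10)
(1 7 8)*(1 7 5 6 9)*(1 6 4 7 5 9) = (1 9 6)(4 7 8 5) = [0, 9, 2, 3, 7, 4, 1, 8, 5, 6]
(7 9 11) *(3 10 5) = (3 10 5)(7 9 11) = [0, 1, 2, 10, 4, 3, 6, 9, 8, 11, 5, 7]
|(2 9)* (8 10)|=|(2 9)(8 10)|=2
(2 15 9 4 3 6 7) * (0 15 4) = [15, 1, 4, 6, 3, 5, 7, 2, 8, 0, 10, 11, 12, 13, 14, 9] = (0 15 9)(2 4 3 6 7)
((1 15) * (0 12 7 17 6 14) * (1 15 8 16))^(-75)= (0 17)(6 12)(7 14)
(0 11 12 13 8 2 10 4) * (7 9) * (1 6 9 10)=(0 11 12 13 8 2 1 6 9 7 10 4)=[11, 6, 1, 3, 0, 5, 9, 10, 2, 7, 4, 12, 13, 8]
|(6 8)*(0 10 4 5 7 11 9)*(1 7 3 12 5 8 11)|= |(0 10 4 8 6 11 9)(1 7)(3 12 5)|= 42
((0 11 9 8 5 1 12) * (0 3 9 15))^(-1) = ((0 11 15)(1 12 3 9 8 5))^(-1) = (0 15 11)(1 5 8 9 3 12)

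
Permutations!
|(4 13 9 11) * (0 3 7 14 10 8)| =|(0 3 7 14 10 8)(4 13 9 11)| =12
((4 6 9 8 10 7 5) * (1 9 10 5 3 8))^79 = ((1 9)(3 8 5 4 6 10 7))^79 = (1 9)(3 5 6 7 8 4 10)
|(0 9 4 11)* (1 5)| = |(0 9 4 11)(1 5)| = 4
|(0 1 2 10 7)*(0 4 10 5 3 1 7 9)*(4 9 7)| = 20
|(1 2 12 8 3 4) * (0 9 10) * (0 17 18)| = 30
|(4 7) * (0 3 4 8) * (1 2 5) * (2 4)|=|(0 3 2 5 1 4 7 8)|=8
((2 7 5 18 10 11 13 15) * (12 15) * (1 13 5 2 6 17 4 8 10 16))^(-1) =(1 16 18 5 11 10 8 4 17 6 15 12 13)(2 7)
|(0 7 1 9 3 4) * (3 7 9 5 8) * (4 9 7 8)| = 15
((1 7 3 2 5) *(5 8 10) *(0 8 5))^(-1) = (0 10 8)(1 5 2 3 7)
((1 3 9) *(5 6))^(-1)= (1 9 3)(5 6)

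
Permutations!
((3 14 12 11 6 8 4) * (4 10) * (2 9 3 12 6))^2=(2 3 6 10 12)(4 11 9 14 8)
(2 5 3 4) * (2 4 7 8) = (2 5 3 7 8) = [0, 1, 5, 7, 4, 3, 6, 8, 2]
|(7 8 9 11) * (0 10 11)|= 6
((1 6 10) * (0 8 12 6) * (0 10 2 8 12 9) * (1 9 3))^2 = (0 6 8 1 9 12 2 3 10)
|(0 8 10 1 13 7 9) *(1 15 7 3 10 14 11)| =|(0 8 14 11 1 13 3 10 15 7 9)| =11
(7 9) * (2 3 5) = (2 3 5)(7 9) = [0, 1, 3, 5, 4, 2, 6, 9, 8, 7]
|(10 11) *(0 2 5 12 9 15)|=|(0 2 5 12 9 15)(10 11)|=6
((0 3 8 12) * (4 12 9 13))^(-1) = ((0 3 8 9 13 4 12))^(-1) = (0 12 4 13 9 8 3)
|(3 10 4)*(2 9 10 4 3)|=|(2 9 10 3 4)|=5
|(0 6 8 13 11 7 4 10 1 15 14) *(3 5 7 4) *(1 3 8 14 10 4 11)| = 24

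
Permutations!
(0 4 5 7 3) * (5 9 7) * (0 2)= (0 4 9 7 3 2)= [4, 1, 0, 2, 9, 5, 6, 3, 8, 7]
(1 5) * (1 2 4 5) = (2 4 5) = [0, 1, 4, 3, 5, 2]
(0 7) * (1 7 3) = (0 3 1 7) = [3, 7, 2, 1, 4, 5, 6, 0]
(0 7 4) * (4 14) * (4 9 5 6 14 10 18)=(0 7 10 18 4)(5 6 14 9)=[7, 1, 2, 3, 0, 6, 14, 10, 8, 5, 18, 11, 12, 13, 9, 15, 16, 17, 4]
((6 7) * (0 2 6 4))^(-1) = ((0 2 6 7 4))^(-1) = (0 4 7 6 2)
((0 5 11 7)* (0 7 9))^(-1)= (0 9 11 5)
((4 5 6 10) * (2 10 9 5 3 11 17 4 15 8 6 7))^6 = ((2 10 15 8 6 9 5 7)(3 11 17 4))^6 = (2 5 6 15)(3 17)(4 11)(7 9 8 10)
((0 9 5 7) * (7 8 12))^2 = (0 5 12)(7 9 8)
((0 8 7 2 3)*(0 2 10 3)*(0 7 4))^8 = (10)(0 4 8)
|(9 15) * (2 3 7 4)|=|(2 3 7 4)(9 15)|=4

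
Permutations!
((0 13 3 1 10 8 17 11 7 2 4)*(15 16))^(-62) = (0 10 7 13 8 2 3 17 4 1 11) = ((0 13 3 1 10 8 17 11 7 2 4)(15 16))^(-62)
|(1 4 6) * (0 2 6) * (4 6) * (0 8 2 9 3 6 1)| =|(0 9 3 6)(2 4 8)| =12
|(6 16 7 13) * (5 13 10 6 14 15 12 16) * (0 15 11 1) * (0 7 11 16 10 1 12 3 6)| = 22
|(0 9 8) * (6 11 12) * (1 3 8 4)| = |(0 9 4 1 3 8)(6 11 12)| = 6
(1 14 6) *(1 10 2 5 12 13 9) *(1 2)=(1 14 6 10)(2 5 12 13 9)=[0, 14, 5, 3, 4, 12, 10, 7, 8, 2, 1, 11, 13, 9, 6]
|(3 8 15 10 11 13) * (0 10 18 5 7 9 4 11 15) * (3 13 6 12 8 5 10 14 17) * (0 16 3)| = 30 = |(0 14 17)(3 5 7 9 4 11 6 12 8 16)(10 15 18)|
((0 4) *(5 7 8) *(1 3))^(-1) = ((0 4)(1 3)(5 7 8))^(-1) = (0 4)(1 3)(5 8 7)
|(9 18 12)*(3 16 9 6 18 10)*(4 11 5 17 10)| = 24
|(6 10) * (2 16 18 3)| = 4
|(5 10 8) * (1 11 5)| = 5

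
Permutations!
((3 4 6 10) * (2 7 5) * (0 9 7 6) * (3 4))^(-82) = (0 10 2 7)(4 6 5 9)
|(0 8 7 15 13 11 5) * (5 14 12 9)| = 10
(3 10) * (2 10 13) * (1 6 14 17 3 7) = (1 6 14 17 3 13 2 10 7) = [0, 6, 10, 13, 4, 5, 14, 1, 8, 9, 7, 11, 12, 2, 17, 15, 16, 3]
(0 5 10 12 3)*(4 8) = [5, 1, 2, 0, 8, 10, 6, 7, 4, 9, 12, 11, 3] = (0 5 10 12 3)(4 8)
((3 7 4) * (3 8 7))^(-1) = (4 7 8)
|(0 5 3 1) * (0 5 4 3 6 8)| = 7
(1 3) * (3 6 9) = (1 6 9 3) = [0, 6, 2, 1, 4, 5, 9, 7, 8, 3]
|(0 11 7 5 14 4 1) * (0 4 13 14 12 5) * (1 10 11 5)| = 8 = |(0 5 12 1 4 10 11 7)(13 14)|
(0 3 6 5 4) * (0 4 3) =[0, 1, 2, 6, 4, 3, 5] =(3 6 5)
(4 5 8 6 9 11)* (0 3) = (0 3)(4 5 8 6 9 11) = [3, 1, 2, 0, 5, 8, 9, 7, 6, 11, 10, 4]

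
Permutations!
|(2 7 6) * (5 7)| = 4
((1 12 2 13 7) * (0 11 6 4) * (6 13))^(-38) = ((0 11 13 7 1 12 2 6 4))^(-38) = (0 6 12 7 11 4 2 1 13)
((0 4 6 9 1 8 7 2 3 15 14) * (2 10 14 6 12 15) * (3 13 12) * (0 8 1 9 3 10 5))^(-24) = ((0 4 10 14 8 7 5)(2 13 12 15 6 3))^(-24) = (15)(0 8 4 7 10 5 14)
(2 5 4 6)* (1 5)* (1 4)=(1 5)(2 4 6)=[0, 5, 4, 3, 6, 1, 2]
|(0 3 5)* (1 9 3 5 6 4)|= |(0 5)(1 9 3 6 4)|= 10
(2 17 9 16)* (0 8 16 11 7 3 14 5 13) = (0 8 16 2 17 9 11 7 3 14 5 13) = [8, 1, 17, 14, 4, 13, 6, 3, 16, 11, 10, 7, 12, 0, 5, 15, 2, 9]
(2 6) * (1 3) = (1 3)(2 6) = [0, 3, 6, 1, 4, 5, 2]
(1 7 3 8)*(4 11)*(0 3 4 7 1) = (0 3 8)(4 11 7) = [3, 1, 2, 8, 11, 5, 6, 4, 0, 9, 10, 7]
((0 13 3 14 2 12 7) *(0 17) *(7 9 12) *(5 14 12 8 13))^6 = ((0 5 14 2 7 17)(3 12 9 8 13))^6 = (17)(3 12 9 8 13)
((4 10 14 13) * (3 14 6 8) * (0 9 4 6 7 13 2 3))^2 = (0 4 7 6)(2 14 3)(8 9 10 13) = ((0 9 4 10 7 13 6 8)(2 3 14))^2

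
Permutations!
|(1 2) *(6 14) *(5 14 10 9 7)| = |(1 2)(5 14 6 10 9 7)| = 6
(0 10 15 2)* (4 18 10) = (0 4 18 10 15 2) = [4, 1, 0, 3, 18, 5, 6, 7, 8, 9, 15, 11, 12, 13, 14, 2, 16, 17, 10]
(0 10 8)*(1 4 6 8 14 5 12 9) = [10, 4, 2, 3, 6, 12, 8, 7, 0, 1, 14, 11, 9, 13, 5] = (0 10 14 5 12 9 1 4 6 8)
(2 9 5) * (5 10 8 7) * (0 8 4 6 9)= (0 8 7 5 2)(4 6 9 10)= [8, 1, 0, 3, 6, 2, 9, 5, 7, 10, 4]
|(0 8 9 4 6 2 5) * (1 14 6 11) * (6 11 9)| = 30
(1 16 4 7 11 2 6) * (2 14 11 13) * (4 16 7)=[0, 7, 6, 3, 4, 5, 1, 13, 8, 9, 10, 14, 12, 2, 11, 15, 16]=(16)(1 7 13 2 6)(11 14)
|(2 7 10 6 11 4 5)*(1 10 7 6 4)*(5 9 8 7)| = |(1 10 4 9 8 7 5 2 6 11)| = 10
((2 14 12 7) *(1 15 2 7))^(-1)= (1 12 14 2 15)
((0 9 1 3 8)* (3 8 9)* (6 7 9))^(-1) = ((0 3 6 7 9 1 8))^(-1) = (0 8 1 9 7 6 3)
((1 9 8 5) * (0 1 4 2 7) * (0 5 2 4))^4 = ((0 1 9 8 2 7 5))^4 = (0 2 1 7 9 5 8)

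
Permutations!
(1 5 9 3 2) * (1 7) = (1 5 9 3 2 7) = [0, 5, 7, 2, 4, 9, 6, 1, 8, 3]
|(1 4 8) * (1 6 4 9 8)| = 5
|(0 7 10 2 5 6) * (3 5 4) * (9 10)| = |(0 7 9 10 2 4 3 5 6)| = 9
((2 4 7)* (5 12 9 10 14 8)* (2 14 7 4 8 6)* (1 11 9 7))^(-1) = (1 10 9 11)(2 6 14 7 12 5 8)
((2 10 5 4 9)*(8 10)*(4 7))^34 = (2 9 4 7 5 10 8)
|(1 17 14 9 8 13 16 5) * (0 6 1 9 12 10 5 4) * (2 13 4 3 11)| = |(0 6 1 17 14 12 10 5 9 8 4)(2 13 16 3 11)| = 55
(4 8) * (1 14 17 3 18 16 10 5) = [0, 14, 2, 18, 8, 1, 6, 7, 4, 9, 5, 11, 12, 13, 17, 15, 10, 3, 16] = (1 14 17 3 18 16 10 5)(4 8)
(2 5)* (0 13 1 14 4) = (0 13 1 14 4)(2 5) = [13, 14, 5, 3, 0, 2, 6, 7, 8, 9, 10, 11, 12, 1, 4]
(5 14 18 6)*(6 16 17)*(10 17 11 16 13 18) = (5 14 10 17 6)(11 16)(13 18) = [0, 1, 2, 3, 4, 14, 5, 7, 8, 9, 17, 16, 12, 18, 10, 15, 11, 6, 13]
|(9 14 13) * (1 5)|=|(1 5)(9 14 13)|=6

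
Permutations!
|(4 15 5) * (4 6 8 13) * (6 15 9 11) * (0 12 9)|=8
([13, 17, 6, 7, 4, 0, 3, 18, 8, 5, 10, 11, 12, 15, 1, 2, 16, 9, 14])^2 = (0 15 6 7 14 17 5 13 2 3 18 1 9)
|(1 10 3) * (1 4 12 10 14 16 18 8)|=|(1 14 16 18 8)(3 4 12 10)|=20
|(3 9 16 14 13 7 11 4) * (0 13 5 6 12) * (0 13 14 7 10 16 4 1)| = |(0 14 5 6 12 13 10 16 7 11 1)(3 9 4)| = 33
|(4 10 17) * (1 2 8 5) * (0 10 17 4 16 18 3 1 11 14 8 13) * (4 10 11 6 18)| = |(0 11 14 8 5 6 18 3 1 2 13)(4 17 16)| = 33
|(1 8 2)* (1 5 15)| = 5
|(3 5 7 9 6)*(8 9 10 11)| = 8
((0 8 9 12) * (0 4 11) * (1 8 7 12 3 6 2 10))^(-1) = (0 11 4 12 7)(1 10 2 6 3 9 8)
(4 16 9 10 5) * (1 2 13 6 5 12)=(1 2 13 6 5 4 16 9 10 12)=[0, 2, 13, 3, 16, 4, 5, 7, 8, 10, 12, 11, 1, 6, 14, 15, 9]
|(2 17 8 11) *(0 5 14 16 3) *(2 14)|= 9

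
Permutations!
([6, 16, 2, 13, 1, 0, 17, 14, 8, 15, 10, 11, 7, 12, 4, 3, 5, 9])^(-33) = [14, 13, 2, 0, 3, 7, 4, 9, 8, 16, 10, 11, 17, 6, 15, 5, 12, 1]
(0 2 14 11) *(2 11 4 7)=(0 11)(2 14 4 7)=[11, 1, 14, 3, 7, 5, 6, 2, 8, 9, 10, 0, 12, 13, 4]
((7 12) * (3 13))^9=((3 13)(7 12))^9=(3 13)(7 12)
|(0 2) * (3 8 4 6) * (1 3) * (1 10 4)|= |(0 2)(1 3 8)(4 6 10)|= 6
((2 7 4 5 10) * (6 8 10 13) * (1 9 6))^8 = (1 5 7 10 6)(2 8 9 13 4)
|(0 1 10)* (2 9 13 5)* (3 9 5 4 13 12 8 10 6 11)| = |(0 1 6 11 3 9 12 8 10)(2 5)(4 13)| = 18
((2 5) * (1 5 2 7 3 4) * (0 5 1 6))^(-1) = ((0 5 7 3 4 6))^(-1) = (0 6 4 3 7 5)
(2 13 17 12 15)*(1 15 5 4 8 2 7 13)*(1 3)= (1 15 7 13 17 12 5 4 8 2 3)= [0, 15, 3, 1, 8, 4, 6, 13, 2, 9, 10, 11, 5, 17, 14, 7, 16, 12]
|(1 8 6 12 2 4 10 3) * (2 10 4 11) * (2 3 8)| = 4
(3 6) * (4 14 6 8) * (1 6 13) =(1 6 3 8 4 14 13) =[0, 6, 2, 8, 14, 5, 3, 7, 4, 9, 10, 11, 12, 1, 13]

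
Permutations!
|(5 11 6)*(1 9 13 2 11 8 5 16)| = |(1 9 13 2 11 6 16)(5 8)| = 14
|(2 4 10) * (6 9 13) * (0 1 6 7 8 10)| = |(0 1 6 9 13 7 8 10 2 4)| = 10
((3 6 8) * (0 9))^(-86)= (9)(3 6 8)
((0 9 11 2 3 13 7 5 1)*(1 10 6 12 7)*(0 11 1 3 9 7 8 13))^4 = (0 6 3 10 13 5 8 7 12)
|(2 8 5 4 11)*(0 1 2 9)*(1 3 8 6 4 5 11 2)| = 15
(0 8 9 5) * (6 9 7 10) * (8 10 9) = (0 10 6 8 7 9 5) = [10, 1, 2, 3, 4, 0, 8, 9, 7, 5, 6]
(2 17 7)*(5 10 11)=(2 17 7)(5 10 11)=[0, 1, 17, 3, 4, 10, 6, 2, 8, 9, 11, 5, 12, 13, 14, 15, 16, 7]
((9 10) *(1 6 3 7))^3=((1 6 3 7)(9 10))^3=(1 7 3 6)(9 10)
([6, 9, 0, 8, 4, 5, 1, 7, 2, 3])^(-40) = [1, 3, 6, 2, 4, 5, 9, 7, 0, 8]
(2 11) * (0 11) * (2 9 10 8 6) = [11, 1, 0, 3, 4, 5, 2, 7, 6, 10, 8, 9] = (0 11 9 10 8 6 2)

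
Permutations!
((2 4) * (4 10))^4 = (2 10 4)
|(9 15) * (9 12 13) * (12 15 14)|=4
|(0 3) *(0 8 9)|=|(0 3 8 9)|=4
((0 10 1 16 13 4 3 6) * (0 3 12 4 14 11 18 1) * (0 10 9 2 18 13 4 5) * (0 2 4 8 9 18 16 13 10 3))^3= (0 13 10)(1 11 6)(2 9 5 8 12 16 4)(3 18 14)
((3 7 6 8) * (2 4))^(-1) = (2 4)(3 8 6 7)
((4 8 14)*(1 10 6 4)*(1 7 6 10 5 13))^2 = (1 13 5)(4 14 6 8 7)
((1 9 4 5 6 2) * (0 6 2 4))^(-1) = (0 9 1 2 5 4 6)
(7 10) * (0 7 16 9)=(0 7 10 16 9)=[7, 1, 2, 3, 4, 5, 6, 10, 8, 0, 16, 11, 12, 13, 14, 15, 9]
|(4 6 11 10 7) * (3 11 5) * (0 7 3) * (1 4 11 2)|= 10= |(0 7 11 10 3 2 1 4 6 5)|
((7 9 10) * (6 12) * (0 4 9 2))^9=(0 10)(2 9)(4 7)(6 12)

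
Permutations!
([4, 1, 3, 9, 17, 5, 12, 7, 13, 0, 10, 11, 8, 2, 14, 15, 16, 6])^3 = (0 6 13 9 17 8 3 4 12 2)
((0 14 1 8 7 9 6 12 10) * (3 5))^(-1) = (0 10 12 6 9 7 8 1 14)(3 5)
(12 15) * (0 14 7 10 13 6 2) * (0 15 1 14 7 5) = (0 7 10 13 6 2 15 12 1 14 5) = [7, 14, 15, 3, 4, 0, 2, 10, 8, 9, 13, 11, 1, 6, 5, 12]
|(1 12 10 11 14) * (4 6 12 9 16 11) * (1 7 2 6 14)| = |(1 9 16 11)(2 6 12 10 4 14 7)| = 28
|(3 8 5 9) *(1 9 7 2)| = 7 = |(1 9 3 8 5 7 2)|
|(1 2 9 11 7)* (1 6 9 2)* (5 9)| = |(5 9 11 7 6)| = 5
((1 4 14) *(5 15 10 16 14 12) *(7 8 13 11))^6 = ((1 4 12 5 15 10 16 14)(7 8 13 11))^6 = (1 16 15 12)(4 14 10 5)(7 13)(8 11)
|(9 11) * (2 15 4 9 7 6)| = |(2 15 4 9 11 7 6)| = 7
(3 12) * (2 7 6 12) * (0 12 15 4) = [12, 1, 7, 2, 0, 5, 15, 6, 8, 9, 10, 11, 3, 13, 14, 4] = (0 12 3 2 7 6 15 4)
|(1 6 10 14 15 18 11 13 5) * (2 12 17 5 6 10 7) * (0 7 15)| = |(0 7 2 12 17 5 1 10 14)(6 15 18 11 13)| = 45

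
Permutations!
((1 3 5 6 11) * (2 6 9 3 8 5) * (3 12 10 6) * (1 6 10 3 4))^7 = (1 4 2 3 12 9 5 8)(6 11)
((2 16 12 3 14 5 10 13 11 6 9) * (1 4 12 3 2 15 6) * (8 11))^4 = ((1 4 12 2 16 3 14 5 10 13 8 11)(6 9 15))^4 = (1 16 10)(2 5 11)(3 13 4)(6 9 15)(8 12 14)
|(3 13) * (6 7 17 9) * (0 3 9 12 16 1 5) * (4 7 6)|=|(0 3 13 9 4 7 17 12 16 1 5)|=11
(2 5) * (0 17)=(0 17)(2 5)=[17, 1, 5, 3, 4, 2, 6, 7, 8, 9, 10, 11, 12, 13, 14, 15, 16, 0]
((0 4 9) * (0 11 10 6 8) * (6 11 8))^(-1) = ((0 4 9 8)(10 11))^(-1) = (0 8 9 4)(10 11)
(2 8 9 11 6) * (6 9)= [0, 1, 8, 3, 4, 5, 2, 7, 6, 11, 10, 9]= (2 8 6)(9 11)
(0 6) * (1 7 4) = (0 6)(1 7 4) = [6, 7, 2, 3, 1, 5, 0, 4]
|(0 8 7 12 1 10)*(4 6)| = 6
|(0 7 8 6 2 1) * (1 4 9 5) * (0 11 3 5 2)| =12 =|(0 7 8 6)(1 11 3 5)(2 4 9)|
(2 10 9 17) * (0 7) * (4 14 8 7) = [4, 1, 10, 3, 14, 5, 6, 0, 7, 17, 9, 11, 12, 13, 8, 15, 16, 2] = (0 4 14 8 7)(2 10 9 17)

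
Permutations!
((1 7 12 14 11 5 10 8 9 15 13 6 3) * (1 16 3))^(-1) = ((1 7 12 14 11 5 10 8 9 15 13 6)(3 16))^(-1) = (1 6 13 15 9 8 10 5 11 14 12 7)(3 16)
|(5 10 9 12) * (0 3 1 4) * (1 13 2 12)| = |(0 3 13 2 12 5 10 9 1 4)| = 10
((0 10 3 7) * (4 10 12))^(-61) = ((0 12 4 10 3 7))^(-61) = (0 7 3 10 4 12)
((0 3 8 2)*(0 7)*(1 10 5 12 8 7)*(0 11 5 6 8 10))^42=(0 2 6 12 11 3 1 8 10 5 7)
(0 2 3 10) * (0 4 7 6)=(0 2 3 10 4 7 6)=[2, 1, 3, 10, 7, 5, 0, 6, 8, 9, 4]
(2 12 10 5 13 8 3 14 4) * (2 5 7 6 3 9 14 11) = (2 12 10 7 6 3 11)(4 5 13 8 9 14) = [0, 1, 12, 11, 5, 13, 3, 6, 9, 14, 7, 2, 10, 8, 4]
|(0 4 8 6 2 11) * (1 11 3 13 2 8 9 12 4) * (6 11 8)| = |(0 1 8 11)(2 3 13)(4 9 12)| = 12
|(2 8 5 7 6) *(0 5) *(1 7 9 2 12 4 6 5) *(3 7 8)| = 15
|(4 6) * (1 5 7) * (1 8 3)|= |(1 5 7 8 3)(4 6)|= 10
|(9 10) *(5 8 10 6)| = |(5 8 10 9 6)| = 5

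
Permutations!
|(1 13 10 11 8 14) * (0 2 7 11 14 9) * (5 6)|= |(0 2 7 11 8 9)(1 13 10 14)(5 6)|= 12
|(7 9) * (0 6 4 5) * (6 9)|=|(0 9 7 6 4 5)|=6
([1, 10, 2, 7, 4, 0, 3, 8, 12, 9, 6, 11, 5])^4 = (0 3 5 6 12 10 8 1 7)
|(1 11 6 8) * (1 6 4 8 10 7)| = 7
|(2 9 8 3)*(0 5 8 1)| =|(0 5 8 3 2 9 1)| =7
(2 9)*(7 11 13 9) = (2 7 11 13 9) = [0, 1, 7, 3, 4, 5, 6, 11, 8, 2, 10, 13, 12, 9]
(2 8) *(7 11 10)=(2 8)(7 11 10)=[0, 1, 8, 3, 4, 5, 6, 11, 2, 9, 7, 10]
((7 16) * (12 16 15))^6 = (7 12)(15 16)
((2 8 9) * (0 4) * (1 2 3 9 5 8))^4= ((0 4)(1 2)(3 9)(5 8))^4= (9)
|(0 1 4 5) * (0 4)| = 2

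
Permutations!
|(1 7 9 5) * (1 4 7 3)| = 4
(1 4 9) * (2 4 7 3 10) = [0, 7, 4, 10, 9, 5, 6, 3, 8, 1, 2] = (1 7 3 10 2 4 9)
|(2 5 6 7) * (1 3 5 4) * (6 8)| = |(1 3 5 8 6 7 2 4)| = 8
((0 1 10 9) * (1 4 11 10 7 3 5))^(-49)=((0 4 11 10 9)(1 7 3 5))^(-49)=(0 4 11 10 9)(1 5 3 7)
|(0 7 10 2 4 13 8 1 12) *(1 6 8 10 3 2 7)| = |(0 1 12)(2 4 13 10 7 3)(6 8)| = 6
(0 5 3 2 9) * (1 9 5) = (0 1 9)(2 5 3) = [1, 9, 5, 2, 4, 3, 6, 7, 8, 0]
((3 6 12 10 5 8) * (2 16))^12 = ((2 16)(3 6 12 10 5 8))^12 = (16)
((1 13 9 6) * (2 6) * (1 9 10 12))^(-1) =(1 12 10 13)(2 9 6)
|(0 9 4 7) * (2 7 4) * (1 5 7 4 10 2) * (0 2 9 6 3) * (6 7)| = |(0 7 2 4 10 9 1 5 6 3)| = 10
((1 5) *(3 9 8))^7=(1 5)(3 9 8)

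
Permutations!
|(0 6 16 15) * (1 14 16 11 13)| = 8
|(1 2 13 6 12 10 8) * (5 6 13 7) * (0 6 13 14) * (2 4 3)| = |(0 6 12 10 8 1 4 3 2 7 5 13 14)| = 13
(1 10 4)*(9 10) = [0, 9, 2, 3, 1, 5, 6, 7, 8, 10, 4] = (1 9 10 4)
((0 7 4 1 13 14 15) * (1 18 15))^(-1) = ((0 7 4 18 15)(1 13 14))^(-1) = (0 15 18 4 7)(1 14 13)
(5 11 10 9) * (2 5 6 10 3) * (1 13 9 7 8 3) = (1 13 9 6 10 7 8 3 2 5 11) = [0, 13, 5, 2, 4, 11, 10, 8, 3, 6, 7, 1, 12, 9]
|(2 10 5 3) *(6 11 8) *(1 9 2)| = 6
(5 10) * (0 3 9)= (0 3 9)(5 10)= [3, 1, 2, 9, 4, 10, 6, 7, 8, 0, 5]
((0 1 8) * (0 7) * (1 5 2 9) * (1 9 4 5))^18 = (9)(0 8)(1 7)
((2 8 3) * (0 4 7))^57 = (8)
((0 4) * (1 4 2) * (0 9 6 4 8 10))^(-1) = (0 10 8 1 2)(4 6 9)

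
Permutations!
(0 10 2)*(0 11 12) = (0 10 2 11 12) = [10, 1, 11, 3, 4, 5, 6, 7, 8, 9, 2, 12, 0]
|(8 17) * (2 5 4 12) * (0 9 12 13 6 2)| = |(0 9 12)(2 5 4 13 6)(8 17)| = 30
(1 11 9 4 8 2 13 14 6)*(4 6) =(1 11 9 6)(2 13 14 4 8) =[0, 11, 13, 3, 8, 5, 1, 7, 2, 6, 10, 9, 12, 14, 4]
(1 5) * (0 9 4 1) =[9, 5, 2, 3, 1, 0, 6, 7, 8, 4] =(0 9 4 1 5)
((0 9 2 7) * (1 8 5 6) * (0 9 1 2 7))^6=((0 1 8 5 6 2)(7 9))^6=(9)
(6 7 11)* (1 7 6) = [0, 7, 2, 3, 4, 5, 6, 11, 8, 9, 10, 1] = (1 7 11)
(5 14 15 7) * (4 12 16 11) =[0, 1, 2, 3, 12, 14, 6, 5, 8, 9, 10, 4, 16, 13, 15, 7, 11] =(4 12 16 11)(5 14 15 7)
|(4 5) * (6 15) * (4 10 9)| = 4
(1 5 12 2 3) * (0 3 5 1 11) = (0 3 11)(2 5 12) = [3, 1, 5, 11, 4, 12, 6, 7, 8, 9, 10, 0, 2]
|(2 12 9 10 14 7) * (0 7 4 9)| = |(0 7 2 12)(4 9 10 14)| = 4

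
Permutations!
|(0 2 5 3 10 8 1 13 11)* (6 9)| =18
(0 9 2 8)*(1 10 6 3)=(0 9 2 8)(1 10 6 3)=[9, 10, 8, 1, 4, 5, 3, 7, 0, 2, 6]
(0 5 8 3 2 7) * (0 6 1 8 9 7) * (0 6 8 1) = (0 5 9 7 8 3 2 6) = [5, 1, 6, 2, 4, 9, 0, 8, 3, 7]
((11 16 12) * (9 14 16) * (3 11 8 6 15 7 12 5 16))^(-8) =(16)(6 7 8 15 12)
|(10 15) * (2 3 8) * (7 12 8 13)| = 6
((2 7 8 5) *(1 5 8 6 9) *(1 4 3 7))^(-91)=(1 2 5)(3 4 9 6 7)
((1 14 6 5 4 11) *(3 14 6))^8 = ((1 6 5 4 11)(3 14))^8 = (14)(1 4 6 11 5)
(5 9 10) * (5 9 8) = (5 8)(9 10) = [0, 1, 2, 3, 4, 8, 6, 7, 5, 10, 9]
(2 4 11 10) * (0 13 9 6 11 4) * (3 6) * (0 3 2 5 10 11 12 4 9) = (0 13)(2 3 6 12 4 9)(5 10) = [13, 1, 3, 6, 9, 10, 12, 7, 8, 2, 5, 11, 4, 0]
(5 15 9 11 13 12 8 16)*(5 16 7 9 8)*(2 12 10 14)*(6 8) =(16)(2 12 5 15 6 8 7 9 11 13 10 14) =[0, 1, 12, 3, 4, 15, 8, 9, 7, 11, 14, 13, 5, 10, 2, 6, 16]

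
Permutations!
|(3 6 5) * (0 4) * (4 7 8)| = |(0 7 8 4)(3 6 5)| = 12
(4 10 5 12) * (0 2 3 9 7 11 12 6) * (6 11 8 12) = (0 2 3 9 7 8 12 4 10 5 11 6) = [2, 1, 3, 9, 10, 11, 0, 8, 12, 7, 5, 6, 4]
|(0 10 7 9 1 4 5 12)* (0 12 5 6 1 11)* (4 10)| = 8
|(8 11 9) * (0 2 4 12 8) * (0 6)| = |(0 2 4 12 8 11 9 6)| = 8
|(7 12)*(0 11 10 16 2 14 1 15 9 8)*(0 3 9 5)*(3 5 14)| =|(0 11 10 16 2 3 9 8 5)(1 15 14)(7 12)| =18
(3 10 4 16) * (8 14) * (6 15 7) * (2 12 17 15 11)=(2 12 17 15 7 6 11)(3 10 4 16)(8 14)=[0, 1, 12, 10, 16, 5, 11, 6, 14, 9, 4, 2, 17, 13, 8, 7, 3, 15]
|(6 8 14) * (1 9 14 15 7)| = 7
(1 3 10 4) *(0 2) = [2, 3, 0, 10, 1, 5, 6, 7, 8, 9, 4] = (0 2)(1 3 10 4)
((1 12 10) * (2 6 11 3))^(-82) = ((1 12 10)(2 6 11 3))^(-82) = (1 10 12)(2 11)(3 6)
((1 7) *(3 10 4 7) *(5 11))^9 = ((1 3 10 4 7)(5 11))^9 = (1 7 4 10 3)(5 11)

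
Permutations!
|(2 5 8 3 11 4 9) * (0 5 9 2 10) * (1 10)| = |(0 5 8 3 11 4 2 9 1 10)| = 10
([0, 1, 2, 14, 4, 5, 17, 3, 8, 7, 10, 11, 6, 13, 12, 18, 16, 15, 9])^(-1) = (3 7 9 18 15 17 6 12 14)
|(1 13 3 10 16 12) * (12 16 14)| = |(16)(1 13 3 10 14 12)| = 6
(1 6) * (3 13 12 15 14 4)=(1 6)(3 13 12 15 14 4)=[0, 6, 2, 13, 3, 5, 1, 7, 8, 9, 10, 11, 15, 12, 4, 14]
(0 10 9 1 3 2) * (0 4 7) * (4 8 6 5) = (0 10 9 1 3 2 8 6 5 4 7) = [10, 3, 8, 2, 7, 4, 5, 0, 6, 1, 9]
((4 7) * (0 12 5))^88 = (0 12 5)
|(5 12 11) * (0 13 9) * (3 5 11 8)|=12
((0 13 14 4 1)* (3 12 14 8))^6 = (0 4 12 8)(1 14 3 13)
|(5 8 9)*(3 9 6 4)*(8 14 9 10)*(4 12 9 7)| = |(3 10 8 6 12 9 5 14 7 4)| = 10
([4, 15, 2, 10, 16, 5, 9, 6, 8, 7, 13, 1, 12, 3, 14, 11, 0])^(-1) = [16, 11, 2, 13, 0, 5, 7, 9, 8, 6, 3, 15, 12, 10, 14, 1, 4]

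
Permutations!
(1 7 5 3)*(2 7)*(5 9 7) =[0, 2, 5, 1, 4, 3, 6, 9, 8, 7] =(1 2 5 3)(7 9)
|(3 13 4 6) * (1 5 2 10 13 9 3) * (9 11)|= |(1 5 2 10 13 4 6)(3 11 9)|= 21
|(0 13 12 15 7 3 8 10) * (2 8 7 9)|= 8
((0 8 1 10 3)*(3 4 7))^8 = (0 8 1 10 4 7 3)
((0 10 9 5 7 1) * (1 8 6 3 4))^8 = (0 4 6 7 9)(1 3 8 5 10)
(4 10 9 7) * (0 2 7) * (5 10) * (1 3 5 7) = [2, 3, 1, 5, 7, 10, 6, 4, 8, 0, 9] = (0 2 1 3 5 10 9)(4 7)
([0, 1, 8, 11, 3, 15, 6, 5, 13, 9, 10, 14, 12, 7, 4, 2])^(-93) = (2 7)(3 4 14 11)(5 8)(13 15)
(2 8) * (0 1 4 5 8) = [1, 4, 0, 3, 5, 8, 6, 7, 2] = (0 1 4 5 8 2)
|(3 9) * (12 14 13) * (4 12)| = 4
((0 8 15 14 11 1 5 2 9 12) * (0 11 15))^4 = ((0 8)(1 5 2 9 12 11)(14 15))^4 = (15)(1 12 2)(5 11 9)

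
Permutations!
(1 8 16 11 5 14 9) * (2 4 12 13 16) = (1 8 2 4 12 13 16 11 5 14 9) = [0, 8, 4, 3, 12, 14, 6, 7, 2, 1, 10, 5, 13, 16, 9, 15, 11]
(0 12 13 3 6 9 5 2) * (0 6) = (0 12 13 3)(2 6 9 5) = [12, 1, 6, 0, 4, 2, 9, 7, 8, 5, 10, 11, 13, 3]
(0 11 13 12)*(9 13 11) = (0 9 13 12) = [9, 1, 2, 3, 4, 5, 6, 7, 8, 13, 10, 11, 0, 12]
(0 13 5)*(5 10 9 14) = (0 13 10 9 14 5) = [13, 1, 2, 3, 4, 0, 6, 7, 8, 14, 9, 11, 12, 10, 5]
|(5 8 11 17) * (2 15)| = |(2 15)(5 8 11 17)| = 4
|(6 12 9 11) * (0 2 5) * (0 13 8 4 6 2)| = |(2 5 13 8 4 6 12 9 11)| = 9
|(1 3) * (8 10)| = 2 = |(1 3)(8 10)|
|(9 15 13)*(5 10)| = 6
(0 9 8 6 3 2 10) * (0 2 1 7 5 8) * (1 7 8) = (0 9)(1 8 6 3 7 5)(2 10) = [9, 8, 10, 7, 4, 1, 3, 5, 6, 0, 2]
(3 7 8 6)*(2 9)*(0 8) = (0 8 6 3 7)(2 9) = [8, 1, 9, 7, 4, 5, 3, 0, 6, 2]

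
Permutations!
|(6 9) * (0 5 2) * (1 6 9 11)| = |(0 5 2)(1 6 11)| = 3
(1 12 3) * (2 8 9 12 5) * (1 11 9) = (1 5 2 8)(3 11 9 12) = [0, 5, 8, 11, 4, 2, 6, 7, 1, 12, 10, 9, 3]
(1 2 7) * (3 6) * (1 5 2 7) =[0, 7, 1, 6, 4, 2, 3, 5] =(1 7 5 2)(3 6)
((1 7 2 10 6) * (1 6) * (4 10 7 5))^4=(10)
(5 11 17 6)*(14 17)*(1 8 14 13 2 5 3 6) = (1 8 14 17)(2 5 11 13)(3 6) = [0, 8, 5, 6, 4, 11, 3, 7, 14, 9, 10, 13, 12, 2, 17, 15, 16, 1]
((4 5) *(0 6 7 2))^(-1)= (0 2 7 6)(4 5)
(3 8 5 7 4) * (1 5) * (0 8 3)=(0 8 1 5 7 4)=[8, 5, 2, 3, 0, 7, 6, 4, 1]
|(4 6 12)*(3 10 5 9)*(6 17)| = |(3 10 5 9)(4 17 6 12)| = 4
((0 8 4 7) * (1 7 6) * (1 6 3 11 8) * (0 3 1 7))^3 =(0 11 1 3 4 7 8)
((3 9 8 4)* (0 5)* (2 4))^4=(2 8 9 3 4)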